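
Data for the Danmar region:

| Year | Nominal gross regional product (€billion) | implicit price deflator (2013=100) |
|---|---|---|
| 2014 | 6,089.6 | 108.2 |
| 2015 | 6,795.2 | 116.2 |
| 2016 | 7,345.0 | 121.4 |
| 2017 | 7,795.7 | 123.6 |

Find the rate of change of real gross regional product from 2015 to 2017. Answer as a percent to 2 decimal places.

7.86%

Real gross regional product 2015 = 6795.2/1.162 = 5847.85.
Real gross regional product 2017 = 7795.7/1.236 = 6307.20.
Change = 6307.20/5847.85 − 1 = 0.0786.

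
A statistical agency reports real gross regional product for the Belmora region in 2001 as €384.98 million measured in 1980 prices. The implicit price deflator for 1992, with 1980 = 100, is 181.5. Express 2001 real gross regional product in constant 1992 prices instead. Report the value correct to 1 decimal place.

€698.7 million

Real gross regional product in 1992 prices = Real gross regional product in 1980 prices × (P_1992/P_1980) = 384.98 × 1.815 = 698.74.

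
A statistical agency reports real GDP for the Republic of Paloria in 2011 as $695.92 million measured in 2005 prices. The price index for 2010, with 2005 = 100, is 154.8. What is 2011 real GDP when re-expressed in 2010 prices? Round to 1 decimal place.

$1,077.3 million

Real GDP in 2010 prices = Real GDP in 2005 prices × (P_2010/P_2005) = 695.92 × 1.548 = 1077.28.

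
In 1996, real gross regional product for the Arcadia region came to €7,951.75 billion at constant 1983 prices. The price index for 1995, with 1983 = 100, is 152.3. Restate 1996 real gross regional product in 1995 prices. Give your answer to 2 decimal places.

€12,110.52 billion

Real gross regional product in 1995 prices = Real gross regional product in 1983 prices × (P_1995/P_1983) = 7951.75 × 1.523 = 12110.52.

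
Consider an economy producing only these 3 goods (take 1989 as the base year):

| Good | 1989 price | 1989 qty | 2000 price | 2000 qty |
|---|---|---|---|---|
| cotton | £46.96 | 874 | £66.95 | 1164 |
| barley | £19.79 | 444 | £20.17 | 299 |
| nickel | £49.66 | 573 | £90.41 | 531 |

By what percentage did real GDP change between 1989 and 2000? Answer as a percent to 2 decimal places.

Real GDP 1989 = Nominal GDP 1989 = 46.96·874 + 19.79·444 + 49.66·573 = 78284.98.
Real GDP 2000 (at 1989 prices) = 46.96·1164 + 19.79·299 + 49.66·531 = 86948.11.
Real growth = 86948.11/78284.98 − 1 = 0.1107.

11.07%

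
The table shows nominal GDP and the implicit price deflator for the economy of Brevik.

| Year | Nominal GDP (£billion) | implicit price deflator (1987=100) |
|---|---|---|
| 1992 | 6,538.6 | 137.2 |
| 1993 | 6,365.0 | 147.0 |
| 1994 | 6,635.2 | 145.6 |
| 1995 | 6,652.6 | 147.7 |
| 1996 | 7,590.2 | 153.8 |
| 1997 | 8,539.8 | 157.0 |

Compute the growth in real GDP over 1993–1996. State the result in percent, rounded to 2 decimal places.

13.98%

Real GDP 1993 = 6365.0/1.470 = 4329.93.
Real GDP 1996 = 7590.2/1.538 = 4935.11.
Change = 4935.11/4329.93 − 1 = 0.1398.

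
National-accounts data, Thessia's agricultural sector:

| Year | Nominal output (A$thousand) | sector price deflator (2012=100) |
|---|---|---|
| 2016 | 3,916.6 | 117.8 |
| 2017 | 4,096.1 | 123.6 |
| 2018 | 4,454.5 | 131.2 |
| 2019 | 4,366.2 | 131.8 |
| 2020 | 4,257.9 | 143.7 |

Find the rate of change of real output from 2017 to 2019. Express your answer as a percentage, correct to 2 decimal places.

-0.04%

Real output 2017 = 4096.1/1.236 = 3314.00.
Real output 2019 = 4366.2/1.318 = 3312.75.
Change = 3312.75/3314.00 − 1 = -0.0004.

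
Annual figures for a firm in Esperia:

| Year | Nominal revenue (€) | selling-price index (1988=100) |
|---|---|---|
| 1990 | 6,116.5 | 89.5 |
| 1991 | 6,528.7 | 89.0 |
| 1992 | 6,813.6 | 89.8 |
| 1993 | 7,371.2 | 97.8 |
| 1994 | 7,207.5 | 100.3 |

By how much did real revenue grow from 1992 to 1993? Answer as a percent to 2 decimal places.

-0.67%

Real revenue 1992 = 6813.6/0.898 = 7587.53.
Real revenue 1993 = 7371.2/0.978 = 7537.01.
Change = 7537.01/7587.53 − 1 = -0.0067.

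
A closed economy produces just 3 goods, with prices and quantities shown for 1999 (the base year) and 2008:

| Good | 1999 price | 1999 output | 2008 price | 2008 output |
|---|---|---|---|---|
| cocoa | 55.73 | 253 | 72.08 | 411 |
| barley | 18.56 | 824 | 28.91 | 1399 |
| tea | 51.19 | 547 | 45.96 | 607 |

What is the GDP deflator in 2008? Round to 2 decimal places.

122.55

Nominal GDP 2008 = 72.08·411 + 28.91·1399 + 45.96·607 = 97967.69.
Real GDP 2008 (at 1999 prices) = 55.73·411 + 18.56·1399 + 51.19·607 = 79942.80.
Deflator = Nominal/Real × 100 = 97967.69/79942.80 × 100 = 122.547.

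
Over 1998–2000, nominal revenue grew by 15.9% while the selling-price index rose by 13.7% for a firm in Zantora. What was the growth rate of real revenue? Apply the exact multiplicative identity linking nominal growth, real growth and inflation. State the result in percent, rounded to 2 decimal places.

1.93%

(1 + g_nom) = (1 + g_real)(1 + π), so g_real = 1.1590 / 1.1370 − 1 = 0.01935.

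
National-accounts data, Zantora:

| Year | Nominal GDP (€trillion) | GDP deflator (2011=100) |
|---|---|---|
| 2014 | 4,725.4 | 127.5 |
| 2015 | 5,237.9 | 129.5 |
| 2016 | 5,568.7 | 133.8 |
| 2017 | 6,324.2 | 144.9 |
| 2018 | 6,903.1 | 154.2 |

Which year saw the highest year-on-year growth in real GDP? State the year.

2015: real = 5237.9/1.295 = 4044.71; growth vs 2014 (3706.20) = 9.13%.
2016: real = 5568.7/1.338 = 4161.96; growth vs 2015 (4044.71) = 2.90%.
2017: real = 6324.2/1.449 = 4364.53; growth vs 2016 (4161.96) = 4.87%.
2018: real = 6903.1/1.542 = 4476.72; growth vs 2017 (4364.53) = 2.57%.

2015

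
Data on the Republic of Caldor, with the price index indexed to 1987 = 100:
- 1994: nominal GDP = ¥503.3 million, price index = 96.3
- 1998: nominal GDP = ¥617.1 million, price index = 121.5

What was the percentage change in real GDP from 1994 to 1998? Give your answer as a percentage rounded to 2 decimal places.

-2.82%

Deflate each year: 1994 → 503.3/0.963 = 522.64; 1998 → 617.1/1.215 = 507.90.
So real GDP changed by 507.90/522.64 − 1 = -0.0282, i.e. -2.82%.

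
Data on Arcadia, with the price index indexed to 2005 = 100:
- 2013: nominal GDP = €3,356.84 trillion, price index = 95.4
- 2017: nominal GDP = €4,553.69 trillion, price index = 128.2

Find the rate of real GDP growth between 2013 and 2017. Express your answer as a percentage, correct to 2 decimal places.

0.95%

Deflate each year: 2013 → 3356.84/0.954 = 3518.70; 2017 → 4553.69/1.282 = 3552.02.
So real GDP changed by 3552.02/3518.70 − 1 = 0.0095, i.e. 0.95%.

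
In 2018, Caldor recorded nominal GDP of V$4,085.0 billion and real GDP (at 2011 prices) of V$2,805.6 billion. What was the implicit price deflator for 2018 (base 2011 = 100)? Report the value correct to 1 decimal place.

implicit price deflator = (Nominal / Real) × 100 = 4085.0 / 2805.6 × 100 = 145.60.

145.6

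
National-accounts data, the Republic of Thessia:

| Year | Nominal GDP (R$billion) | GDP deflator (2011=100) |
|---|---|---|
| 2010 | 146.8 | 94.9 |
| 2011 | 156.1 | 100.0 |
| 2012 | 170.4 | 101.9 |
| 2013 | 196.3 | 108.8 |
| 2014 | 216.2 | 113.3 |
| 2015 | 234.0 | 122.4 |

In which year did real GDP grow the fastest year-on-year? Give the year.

2011: real = 156.1/1.000 = 156.10; growth vs 2010 (154.69) = 0.91%.
2012: real = 170.4/1.019 = 167.22; growth vs 2011 (156.10) = 7.12%.
2013: real = 196.3/1.088 = 180.42; growth vs 2012 (167.22) = 7.89%.
2014: real = 216.2/1.133 = 190.82; growth vs 2013 (180.42) = 5.76%.
2015: real = 234.0/1.224 = 191.18; growth vs 2014 (190.82) = 0.19%.

2013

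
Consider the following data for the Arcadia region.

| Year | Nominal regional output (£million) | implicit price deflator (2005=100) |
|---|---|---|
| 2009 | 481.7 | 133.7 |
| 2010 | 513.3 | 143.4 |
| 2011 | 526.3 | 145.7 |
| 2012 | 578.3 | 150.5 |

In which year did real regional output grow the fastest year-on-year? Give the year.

2012

2010: real = 513.3/1.434 = 357.95; growth vs 2009 (360.28) = -0.65%.
2011: real = 526.3/1.457 = 361.22; growth vs 2010 (357.95) = 0.91%.
2012: real = 578.3/1.505 = 384.25; growth vs 2011 (361.22) = 6.38%.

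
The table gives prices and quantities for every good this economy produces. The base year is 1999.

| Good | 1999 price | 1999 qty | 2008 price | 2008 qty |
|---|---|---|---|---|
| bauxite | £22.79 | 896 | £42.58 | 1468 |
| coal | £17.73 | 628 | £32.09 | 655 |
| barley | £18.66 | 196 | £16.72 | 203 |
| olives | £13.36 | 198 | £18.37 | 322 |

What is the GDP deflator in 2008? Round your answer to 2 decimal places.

174.64

Nominal GDP 2008 = 42.58·1468 + 32.09·655 + 16.72·203 + 18.37·322 = 92835.69.
Real GDP 2008 (at 1999 prices) = 22.79·1468 + 17.73·655 + 18.66·203 + 13.36·322 = 53158.77.
Deflator = Nominal/Real × 100 = 92835.69/53158.77 × 100 = 174.639.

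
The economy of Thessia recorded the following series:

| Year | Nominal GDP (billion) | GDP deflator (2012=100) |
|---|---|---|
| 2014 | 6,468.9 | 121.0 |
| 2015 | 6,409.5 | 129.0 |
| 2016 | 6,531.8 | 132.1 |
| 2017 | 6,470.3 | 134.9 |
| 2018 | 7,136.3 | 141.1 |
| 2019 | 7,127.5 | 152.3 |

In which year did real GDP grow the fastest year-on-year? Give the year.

2015: real = 6409.5/1.290 = 4968.60; growth vs 2014 (5346.20) = -7.06%.
2016: real = 6531.8/1.321 = 4944.59; growth vs 2015 (4968.60) = -0.48%.
2017: real = 6470.3/1.349 = 4796.37; growth vs 2016 (4944.59) = -3.00%.
2018: real = 7136.3/1.411 = 5057.62; growth vs 2017 (4796.37) = 5.45%.
2019: real = 7127.5/1.523 = 4679.91; growth vs 2018 (5057.62) = -7.47%.

2018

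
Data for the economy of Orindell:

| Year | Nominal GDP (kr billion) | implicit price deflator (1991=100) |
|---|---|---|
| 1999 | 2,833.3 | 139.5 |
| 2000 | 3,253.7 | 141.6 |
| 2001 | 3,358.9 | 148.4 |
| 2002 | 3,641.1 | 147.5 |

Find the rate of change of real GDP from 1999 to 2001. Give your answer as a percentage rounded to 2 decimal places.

11.44%

Real GDP 1999 = 2833.3/1.395 = 2031.04.
Real GDP 2001 = 3358.9/1.484 = 2263.41.
Change = 2263.41/2031.04 − 1 = 0.1144.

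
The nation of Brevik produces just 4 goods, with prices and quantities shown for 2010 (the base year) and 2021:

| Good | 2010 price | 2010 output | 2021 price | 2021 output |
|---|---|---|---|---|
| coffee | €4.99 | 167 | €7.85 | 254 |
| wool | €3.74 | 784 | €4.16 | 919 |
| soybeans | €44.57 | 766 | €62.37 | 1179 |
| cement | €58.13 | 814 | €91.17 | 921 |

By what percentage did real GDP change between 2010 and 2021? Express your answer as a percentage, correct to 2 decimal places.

Real GDP 2010 = Nominal GDP 2010 = 4.99·167 + 3.74·784 + 44.57·766 + 58.13·814 = 85223.93.
Real GDP 2021 (at 2010 prices) = 4.99·254 + 3.74·919 + 44.57·1179 + 58.13·921 = 110790.28.
Real growth = 110790.28/85223.93 − 1 = 0.3000.

30.00%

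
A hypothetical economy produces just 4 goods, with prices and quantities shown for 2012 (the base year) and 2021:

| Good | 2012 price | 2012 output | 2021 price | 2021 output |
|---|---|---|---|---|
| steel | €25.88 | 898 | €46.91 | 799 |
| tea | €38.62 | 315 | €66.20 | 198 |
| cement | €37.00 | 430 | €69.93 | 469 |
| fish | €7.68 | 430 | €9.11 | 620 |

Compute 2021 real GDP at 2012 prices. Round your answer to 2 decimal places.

Real GDP 2021 = Σ (p_2012 × q_2021) = 25.88·799 + 38.62·198 + 37.00·469 + 7.68·620 = 50439.48.

€50439.48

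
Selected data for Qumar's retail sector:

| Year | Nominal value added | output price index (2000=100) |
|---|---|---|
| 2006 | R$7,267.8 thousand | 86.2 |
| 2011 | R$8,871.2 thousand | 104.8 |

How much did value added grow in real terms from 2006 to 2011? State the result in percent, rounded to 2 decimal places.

Deflate each year: 2006 → 7267.8/0.862 = 8431.32; 2011 → 8871.2/1.048 = 8464.89.
So real value added changed by 8464.89/8431.32 − 1 = 0.0040, i.e. 0.40%.

0.40%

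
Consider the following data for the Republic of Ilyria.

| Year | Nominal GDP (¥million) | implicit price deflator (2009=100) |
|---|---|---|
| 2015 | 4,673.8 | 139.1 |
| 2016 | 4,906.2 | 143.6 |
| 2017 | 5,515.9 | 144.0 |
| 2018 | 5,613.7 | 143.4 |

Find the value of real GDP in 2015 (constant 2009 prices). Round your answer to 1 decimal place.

¥3,360.0 million

Real GDP 2015 = 4673.8 / 1.391 = 3360.03.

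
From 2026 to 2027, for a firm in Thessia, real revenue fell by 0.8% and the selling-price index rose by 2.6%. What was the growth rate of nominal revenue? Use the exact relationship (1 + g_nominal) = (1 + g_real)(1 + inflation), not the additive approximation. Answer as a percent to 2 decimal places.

1.78%

(1 + g_nom) = (1 + g_real)(1 + π) = 0.9920 × 1.0260 = 1.01779.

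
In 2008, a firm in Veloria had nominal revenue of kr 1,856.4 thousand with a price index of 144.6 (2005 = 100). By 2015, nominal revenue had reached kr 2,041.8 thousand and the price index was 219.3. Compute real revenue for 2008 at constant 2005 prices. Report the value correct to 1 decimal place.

kr 1,283.8 thousand

Real revenue = Nominal / (price index/100) = 1856.4 / 1.446 = 1283.82.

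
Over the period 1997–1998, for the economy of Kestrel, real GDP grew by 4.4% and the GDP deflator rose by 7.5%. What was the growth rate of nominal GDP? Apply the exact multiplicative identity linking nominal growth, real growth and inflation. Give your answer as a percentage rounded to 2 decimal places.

12.23%

(1 + g_nom) = (1 + g_real)(1 + π) = 1.0440 × 1.0750 = 1.12230.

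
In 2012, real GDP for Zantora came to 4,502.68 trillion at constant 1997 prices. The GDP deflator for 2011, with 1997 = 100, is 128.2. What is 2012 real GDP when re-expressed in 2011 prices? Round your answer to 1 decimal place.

Real GDP in 2011 prices = Real GDP in 1997 prices × (P_2011/P_1997) = 4502.68 × 1.282 = 5772.44.

5,772.4 trillion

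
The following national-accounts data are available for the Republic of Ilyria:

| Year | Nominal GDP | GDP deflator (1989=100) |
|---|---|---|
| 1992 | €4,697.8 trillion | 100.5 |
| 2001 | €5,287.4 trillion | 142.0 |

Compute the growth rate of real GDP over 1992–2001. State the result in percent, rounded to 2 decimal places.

Deflate each year: 1992 → 4697.8/1.005 = 4674.43; 2001 → 5287.4/1.420 = 3723.52.
So real GDP changed by 3723.52/4674.43 − 1 = -0.2034, i.e. -20.34%.

-20.34%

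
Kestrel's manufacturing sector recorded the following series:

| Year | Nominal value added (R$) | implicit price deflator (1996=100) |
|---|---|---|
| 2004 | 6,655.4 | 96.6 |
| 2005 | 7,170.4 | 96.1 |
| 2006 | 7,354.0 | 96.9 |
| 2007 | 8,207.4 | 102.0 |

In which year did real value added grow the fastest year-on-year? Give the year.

2005

2005: real = 7170.4/0.961 = 7461.39; growth vs 2004 (6889.65) = 8.30%.
2006: real = 7354.0/0.969 = 7589.27; growth vs 2005 (7461.39) = 1.71%.
2007: real = 8207.4/1.020 = 8046.47; growth vs 2006 (7589.27) = 6.02%.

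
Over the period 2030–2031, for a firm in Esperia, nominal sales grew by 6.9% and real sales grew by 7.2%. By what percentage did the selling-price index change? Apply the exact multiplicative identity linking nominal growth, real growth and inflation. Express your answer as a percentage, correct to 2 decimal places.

-0.28%

(1 + g_nom) = (1 + g_real)(1 + π), so π = 1.0690 / 1.0720 − 1 = -0.00280.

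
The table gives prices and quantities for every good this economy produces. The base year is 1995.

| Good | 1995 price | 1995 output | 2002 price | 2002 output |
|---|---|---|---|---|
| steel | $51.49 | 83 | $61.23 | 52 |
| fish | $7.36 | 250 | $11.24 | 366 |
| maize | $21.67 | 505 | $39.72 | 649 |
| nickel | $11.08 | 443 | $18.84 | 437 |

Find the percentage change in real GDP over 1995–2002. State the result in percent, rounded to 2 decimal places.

Real GDP 1995 = Nominal GDP 1995 = 51.49·83 + 7.36·250 + 21.67·505 + 11.08·443 = 21965.46.
Real GDP 2002 (at 1995 prices) = 51.49·52 + 7.36·366 + 21.67·649 + 11.08·437 = 24277.03.
Real growth = 24277.03/21965.46 − 1 = 0.1052.

10.52%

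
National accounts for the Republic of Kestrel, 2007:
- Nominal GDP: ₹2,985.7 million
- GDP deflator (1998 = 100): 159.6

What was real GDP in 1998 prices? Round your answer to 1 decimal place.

₹1,870.7 million

Real GDP = Nominal / (GDP deflator/100) = 2985.7 / 1.596 = 1870.74.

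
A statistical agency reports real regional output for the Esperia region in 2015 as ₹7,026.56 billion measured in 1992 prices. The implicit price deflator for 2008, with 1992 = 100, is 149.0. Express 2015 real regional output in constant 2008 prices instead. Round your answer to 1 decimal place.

Real regional output in 2008 prices = Real regional output in 1992 prices × (P_2008/P_1992) = 7026.56 × 1.490 = 10469.57.

₹10,469.6 billion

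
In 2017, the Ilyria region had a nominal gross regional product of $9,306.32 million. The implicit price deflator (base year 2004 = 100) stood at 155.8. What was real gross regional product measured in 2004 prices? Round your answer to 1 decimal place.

Real gross regional product = Nominal / (implicit price deflator/100) = 9306.32 / 1.558 = 5973.25.

$5,973.2 million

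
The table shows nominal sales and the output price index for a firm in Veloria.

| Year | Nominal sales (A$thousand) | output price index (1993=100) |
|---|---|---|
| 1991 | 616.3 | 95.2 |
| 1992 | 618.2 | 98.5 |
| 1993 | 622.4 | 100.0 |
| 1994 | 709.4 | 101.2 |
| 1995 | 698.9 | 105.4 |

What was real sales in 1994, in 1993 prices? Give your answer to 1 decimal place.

A$701.0 thousand

Real sales 1994 = 709.4 / 1.012 = 700.99.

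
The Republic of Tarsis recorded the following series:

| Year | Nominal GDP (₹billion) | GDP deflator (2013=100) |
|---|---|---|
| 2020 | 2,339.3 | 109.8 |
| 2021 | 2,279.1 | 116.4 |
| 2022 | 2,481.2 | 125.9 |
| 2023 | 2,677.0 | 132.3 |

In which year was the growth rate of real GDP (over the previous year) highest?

2021: real = 2279.1/1.164 = 1957.99; growth vs 2020 (2130.51) = -8.10%.
2022: real = 2481.2/1.259 = 1970.77; growth vs 2021 (1957.99) = 0.65%.
2023: real = 2677.0/1.323 = 2023.43; growth vs 2022 (1970.77) = 2.67%.

2023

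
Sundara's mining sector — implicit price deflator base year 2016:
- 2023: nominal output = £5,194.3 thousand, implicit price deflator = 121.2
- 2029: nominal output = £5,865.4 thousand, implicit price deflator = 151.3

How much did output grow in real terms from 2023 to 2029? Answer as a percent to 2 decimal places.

-9.54%

Real output 2023 = 5194.3 / 1.212 = 4285.73.
Real output 2029 = 5865.4 / 1.513 = 3876.67.
Real growth = 3876.67 / 4285.73 − 1 = -0.0954.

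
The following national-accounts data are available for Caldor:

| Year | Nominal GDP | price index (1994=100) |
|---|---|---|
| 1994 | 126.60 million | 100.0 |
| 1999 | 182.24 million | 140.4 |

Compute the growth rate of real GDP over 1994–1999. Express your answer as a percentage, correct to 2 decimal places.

2.53%

Deflate each year: 1994 → 126.60/1.000 = 126.60; 1999 → 182.24/1.404 = 129.80.
So real GDP changed by 129.80/126.60 − 1 = 0.0253, i.e. 2.53%.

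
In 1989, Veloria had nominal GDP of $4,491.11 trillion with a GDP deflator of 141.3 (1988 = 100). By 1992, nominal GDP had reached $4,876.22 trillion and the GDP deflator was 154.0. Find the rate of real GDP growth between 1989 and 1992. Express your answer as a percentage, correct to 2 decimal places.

Deflate each year: 1989 → 4491.11/1.413 = 3178.42; 1992 → 4876.22/1.540 = 3166.38.
So real GDP changed by 3166.38/3178.42 − 1 = -0.0038, i.e. -0.38%.

-0.38%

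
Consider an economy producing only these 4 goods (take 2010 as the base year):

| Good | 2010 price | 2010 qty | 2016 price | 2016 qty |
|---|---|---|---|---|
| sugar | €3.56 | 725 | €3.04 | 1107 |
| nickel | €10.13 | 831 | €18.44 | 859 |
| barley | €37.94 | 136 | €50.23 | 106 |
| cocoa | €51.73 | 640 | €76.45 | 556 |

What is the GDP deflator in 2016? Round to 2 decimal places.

147.57

Nominal GDP 2016 = 3.04·1107 + 18.44·859 + 50.23·106 + 76.45·556 = 67035.82.
Real GDP 2016 (at 2010 prices) = 3.56·1107 + 10.13·859 + 37.94·106 + 51.73·556 = 45426.11.
Deflator = Nominal/Real × 100 = 67035.82/45426.11 × 100 = 147.571.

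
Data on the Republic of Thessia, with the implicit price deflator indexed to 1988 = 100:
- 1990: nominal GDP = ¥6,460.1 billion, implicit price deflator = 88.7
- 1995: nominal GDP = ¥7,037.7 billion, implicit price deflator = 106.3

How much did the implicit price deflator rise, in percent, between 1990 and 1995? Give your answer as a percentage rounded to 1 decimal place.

Price-level change = 106.3 / 88.7 − 1 = 0.1984.

19.8%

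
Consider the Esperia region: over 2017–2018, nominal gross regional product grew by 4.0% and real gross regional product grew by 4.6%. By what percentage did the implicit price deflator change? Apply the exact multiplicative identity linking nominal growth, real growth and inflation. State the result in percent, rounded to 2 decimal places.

-0.57%

(1 + g_nom) = (1 + g_real)(1 + π), so π = 1.0400 / 1.0460 − 1 = -0.00574.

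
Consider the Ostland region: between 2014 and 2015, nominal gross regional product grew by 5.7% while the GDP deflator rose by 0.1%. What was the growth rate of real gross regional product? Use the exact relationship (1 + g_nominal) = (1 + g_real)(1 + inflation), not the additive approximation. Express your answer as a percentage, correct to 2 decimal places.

(1 + g_nom) = (1 + g_real)(1 + π), so g_real = 1.0570 / 1.0010 − 1 = 0.05594.

5.59%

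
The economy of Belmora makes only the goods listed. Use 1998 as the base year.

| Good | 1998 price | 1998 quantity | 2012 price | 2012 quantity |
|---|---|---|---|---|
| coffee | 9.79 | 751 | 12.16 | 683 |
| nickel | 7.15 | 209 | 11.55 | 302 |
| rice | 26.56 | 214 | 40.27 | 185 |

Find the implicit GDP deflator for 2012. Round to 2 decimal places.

Nominal GDP 2012 = 12.16·683 + 11.55·302 + 40.27·185 = 19243.33.
Real GDP 2012 (at 1998 prices) = 9.79·683 + 7.15·302 + 26.56·185 = 13759.47.
Deflator = Nominal/Real × 100 = 19243.33/13759.47 × 100 = 139.855.

139.86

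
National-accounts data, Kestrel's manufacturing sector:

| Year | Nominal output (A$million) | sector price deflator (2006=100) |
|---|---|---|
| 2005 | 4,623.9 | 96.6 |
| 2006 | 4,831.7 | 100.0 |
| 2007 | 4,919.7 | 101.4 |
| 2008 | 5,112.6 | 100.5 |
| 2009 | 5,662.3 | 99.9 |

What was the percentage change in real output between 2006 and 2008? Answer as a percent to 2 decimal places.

5.29%

Real output 2006 = 4831.7/1.000 = 4831.70.
Real output 2008 = 5112.6/1.005 = 5087.16.
Change = 5087.16/4831.70 − 1 = 0.0529.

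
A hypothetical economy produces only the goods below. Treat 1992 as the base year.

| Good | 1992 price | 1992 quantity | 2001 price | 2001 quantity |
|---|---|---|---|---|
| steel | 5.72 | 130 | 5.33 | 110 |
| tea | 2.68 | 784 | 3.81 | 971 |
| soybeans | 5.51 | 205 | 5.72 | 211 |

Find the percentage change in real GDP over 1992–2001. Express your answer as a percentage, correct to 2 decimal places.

10.56%

Real GDP 1992 = Nominal GDP 1992 = 5.72·130 + 2.68·784 + 5.51·205 = 3974.27.
Real GDP 2001 (at 1992 prices) = 5.72·110 + 2.68·971 + 5.51·211 = 4394.09.
Real growth = 4394.09/3974.27 − 1 = 0.1056.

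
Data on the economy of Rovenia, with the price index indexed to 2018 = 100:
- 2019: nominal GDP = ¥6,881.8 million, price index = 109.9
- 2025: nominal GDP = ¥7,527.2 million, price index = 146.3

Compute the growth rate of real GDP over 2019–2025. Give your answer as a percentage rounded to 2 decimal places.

Real GDP 2019 = 6881.8 / 1.099 = 6261.87.
Real GDP 2025 = 7527.2 / 1.463 = 5145.04.
Real growth = 5145.04 / 6261.87 − 1 = -0.1784.

-17.84%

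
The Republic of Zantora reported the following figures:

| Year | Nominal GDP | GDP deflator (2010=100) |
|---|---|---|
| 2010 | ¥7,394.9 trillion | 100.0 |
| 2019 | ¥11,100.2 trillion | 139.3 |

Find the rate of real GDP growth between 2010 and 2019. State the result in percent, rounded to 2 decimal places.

7.76%

Deflate each year: 2010 → 7394.9/1.000 = 7394.90; 2019 → 11100.2/1.393 = 7968.56.
So real GDP changed by 7968.56/7394.90 − 1 = 0.0776, i.e. 7.76%.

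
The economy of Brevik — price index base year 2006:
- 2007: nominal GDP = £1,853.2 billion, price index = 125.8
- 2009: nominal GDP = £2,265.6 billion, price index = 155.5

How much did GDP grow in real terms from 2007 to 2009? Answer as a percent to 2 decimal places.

Real GDP 2007 = 1853.2 / 1.258 = 1473.13.
Real GDP 2009 = 2265.6 / 1.555 = 1456.98.
Real growth = 1456.98 / 1473.13 − 1 = -0.0110.

-1.10%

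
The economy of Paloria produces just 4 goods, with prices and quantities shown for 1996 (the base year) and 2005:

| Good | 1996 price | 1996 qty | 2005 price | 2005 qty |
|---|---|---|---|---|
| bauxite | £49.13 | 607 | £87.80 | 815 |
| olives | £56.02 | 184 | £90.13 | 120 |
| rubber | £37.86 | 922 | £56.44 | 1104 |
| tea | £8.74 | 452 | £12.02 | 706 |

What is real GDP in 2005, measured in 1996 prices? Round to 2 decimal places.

Real GDP 2005 = Σ (p_1996 × q_2005) = 49.13·815 + 56.02·120 + 37.86·1104 + 8.74·706 = 94731.23.

£94731.23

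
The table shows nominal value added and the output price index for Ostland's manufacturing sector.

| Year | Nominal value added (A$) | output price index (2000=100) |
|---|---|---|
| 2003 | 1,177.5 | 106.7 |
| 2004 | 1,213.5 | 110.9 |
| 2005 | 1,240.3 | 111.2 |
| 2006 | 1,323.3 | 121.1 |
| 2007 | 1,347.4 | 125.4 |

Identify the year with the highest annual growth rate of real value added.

2005

2004: real = 1213.5/1.109 = 1094.23; growth vs 2003 (1103.56) = -0.85%.
2005: real = 1240.3/1.112 = 1115.38; growth vs 2004 (1094.23) = 1.93%.
2006: real = 1323.3/1.211 = 1092.73; growth vs 2005 (1115.38) = -2.03%.
2007: real = 1347.4/1.254 = 1074.48; growth vs 2006 (1092.73) = -1.67%.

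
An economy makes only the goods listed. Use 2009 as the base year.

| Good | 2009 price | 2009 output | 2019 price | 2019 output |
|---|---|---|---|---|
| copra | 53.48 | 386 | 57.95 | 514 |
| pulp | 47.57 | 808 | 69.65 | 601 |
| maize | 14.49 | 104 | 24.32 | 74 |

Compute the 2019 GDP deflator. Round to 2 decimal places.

Nominal GDP 2019 = 57.95·514 + 69.65·601 + 24.32·74 = 73445.63.
Real GDP 2019 (at 2009 prices) = 53.48·514 + 47.57·601 + 14.49·74 = 57150.55.
Deflator = Nominal/Real × 100 = 73445.63/57150.55 × 100 = 128.513.

128.51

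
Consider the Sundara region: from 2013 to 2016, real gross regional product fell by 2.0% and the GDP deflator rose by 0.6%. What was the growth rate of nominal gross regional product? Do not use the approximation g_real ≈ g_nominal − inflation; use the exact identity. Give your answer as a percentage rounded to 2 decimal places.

(1 + g_nom) = (1 + g_real)(1 + π) = 0.9800 × 1.0060 = 0.98588.

-1.41%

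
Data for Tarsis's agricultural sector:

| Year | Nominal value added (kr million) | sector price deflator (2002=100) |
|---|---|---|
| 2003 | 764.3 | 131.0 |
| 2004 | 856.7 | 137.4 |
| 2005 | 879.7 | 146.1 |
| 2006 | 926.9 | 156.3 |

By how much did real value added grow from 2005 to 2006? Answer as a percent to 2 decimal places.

-1.51%

Real value added 2005 = 879.7/1.461 = 602.12.
Real value added 2006 = 926.9/1.563 = 593.03.
Change = 593.03/602.12 − 1 = -0.0151.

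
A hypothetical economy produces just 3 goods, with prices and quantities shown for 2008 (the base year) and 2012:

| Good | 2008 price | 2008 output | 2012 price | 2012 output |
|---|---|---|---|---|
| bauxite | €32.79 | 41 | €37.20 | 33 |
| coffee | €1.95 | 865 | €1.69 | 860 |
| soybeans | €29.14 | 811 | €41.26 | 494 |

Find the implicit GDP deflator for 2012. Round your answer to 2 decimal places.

Nominal GDP 2012 = 37.20·33 + 1.69·860 + 41.26·494 = 23063.44.
Real GDP 2012 (at 2008 prices) = 32.79·33 + 1.95·860 + 29.14·494 = 17154.23.
Deflator = Nominal/Real × 100 = 23063.44/17154.23 × 100 = 134.448.

134.45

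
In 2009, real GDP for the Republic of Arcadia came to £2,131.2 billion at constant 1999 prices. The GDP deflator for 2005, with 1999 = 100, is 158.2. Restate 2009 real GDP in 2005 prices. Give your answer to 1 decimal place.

Real GDP in 2005 prices = Real GDP in 1999 prices × (P_2005/P_1999) = 2131.2 × 1.582 = 3371.56.

£3,371.6 billion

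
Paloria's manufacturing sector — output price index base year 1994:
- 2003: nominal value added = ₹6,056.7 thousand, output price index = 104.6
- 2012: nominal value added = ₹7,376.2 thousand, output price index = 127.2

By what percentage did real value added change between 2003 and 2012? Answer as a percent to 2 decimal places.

0.15%

Real value added 2003 = 6056.7 / 1.046 = 5790.34.
Real value added 2012 = 7376.2 / 1.272 = 5798.90.
Real growth = 5798.90 / 5790.34 − 1 = 0.0015.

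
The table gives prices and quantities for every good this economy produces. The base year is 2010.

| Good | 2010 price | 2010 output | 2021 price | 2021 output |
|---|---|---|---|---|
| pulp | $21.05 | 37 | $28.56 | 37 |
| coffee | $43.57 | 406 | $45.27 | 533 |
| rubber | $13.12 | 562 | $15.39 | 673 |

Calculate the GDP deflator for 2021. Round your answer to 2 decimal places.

108.26

Nominal GDP 2021 = 28.56·37 + 45.27·533 + 15.39·673 = 35543.10.
Real GDP 2021 (at 2010 prices) = 21.05·37 + 43.57·533 + 13.12·673 = 32831.42.
Deflator = Nominal/Real × 100 = 35543.10/32831.42 × 100 = 108.259.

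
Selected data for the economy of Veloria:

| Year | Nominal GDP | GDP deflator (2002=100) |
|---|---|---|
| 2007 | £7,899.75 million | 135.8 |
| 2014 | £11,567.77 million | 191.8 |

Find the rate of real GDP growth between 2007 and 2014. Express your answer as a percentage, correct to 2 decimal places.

Real GDP 2007 = 7899.75 / 1.358 = 5817.19.
Real GDP 2014 = 11567.77 / 1.918 = 6031.16.
Real growth = 6031.16 / 5817.19 − 1 = 0.0368.

3.68%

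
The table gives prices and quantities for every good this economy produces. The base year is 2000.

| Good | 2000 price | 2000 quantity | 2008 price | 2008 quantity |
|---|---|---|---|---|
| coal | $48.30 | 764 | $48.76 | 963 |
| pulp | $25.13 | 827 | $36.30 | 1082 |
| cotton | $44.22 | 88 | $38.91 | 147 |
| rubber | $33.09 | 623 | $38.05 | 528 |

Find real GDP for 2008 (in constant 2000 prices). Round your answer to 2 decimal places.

$97675.42

Real GDP 2008 = Σ (p_2000 × q_2008) = 48.30·963 + 25.13·1082 + 44.22·147 + 33.09·528 = 97675.42.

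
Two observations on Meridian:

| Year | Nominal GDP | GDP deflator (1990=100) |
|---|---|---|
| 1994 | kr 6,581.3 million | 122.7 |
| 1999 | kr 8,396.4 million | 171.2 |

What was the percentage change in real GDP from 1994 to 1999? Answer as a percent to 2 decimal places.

Deflate each year: 1994 → 6581.3/1.227 = 5363.73; 1999 → 8396.4/1.712 = 4904.44.
So real GDP changed by 4904.44/5363.73 − 1 = -0.0856, i.e. -8.56%.

-8.56%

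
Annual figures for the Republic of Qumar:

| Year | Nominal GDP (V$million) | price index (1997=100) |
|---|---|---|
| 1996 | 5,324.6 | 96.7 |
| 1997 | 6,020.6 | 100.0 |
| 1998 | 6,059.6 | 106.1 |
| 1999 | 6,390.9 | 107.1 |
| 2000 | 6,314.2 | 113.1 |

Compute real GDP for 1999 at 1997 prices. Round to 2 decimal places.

Real GDP 1999 = 6390.9 / 1.071 = 5967.23.

V$5,967.23 million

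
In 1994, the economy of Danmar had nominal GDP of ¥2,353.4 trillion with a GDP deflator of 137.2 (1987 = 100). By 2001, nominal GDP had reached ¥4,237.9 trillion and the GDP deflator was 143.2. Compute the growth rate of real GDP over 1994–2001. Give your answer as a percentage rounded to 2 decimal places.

72.53%

Real GDP 1994 = 2353.4 / 1.372 = 1715.31.
Real GDP 2001 = 4237.9 / 1.432 = 2959.43.
Real growth = 2959.43 / 1715.31 − 1 = 0.7253.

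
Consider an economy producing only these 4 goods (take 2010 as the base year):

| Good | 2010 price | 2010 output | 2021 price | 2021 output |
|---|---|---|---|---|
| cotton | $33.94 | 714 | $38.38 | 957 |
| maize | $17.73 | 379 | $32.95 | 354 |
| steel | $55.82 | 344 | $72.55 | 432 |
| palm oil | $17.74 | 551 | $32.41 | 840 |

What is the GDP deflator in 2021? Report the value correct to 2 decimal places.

137.53

Nominal GDP 2021 = 38.38·957 + 32.95·354 + 72.55·432 + 32.41·840 = 106959.96.
Real GDP 2021 (at 2010 prices) = 33.94·957 + 17.73·354 + 55.82·432 + 17.74·840 = 77772.84.
Deflator = Nominal/Real × 100 = 106959.96/77772.84 × 100 = 137.529.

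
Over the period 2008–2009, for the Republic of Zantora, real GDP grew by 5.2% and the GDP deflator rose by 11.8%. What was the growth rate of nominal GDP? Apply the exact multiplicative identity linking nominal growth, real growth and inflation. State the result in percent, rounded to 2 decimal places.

17.61%

(1 + g_nom) = (1 + g_real)(1 + π) = 1.0520 × 1.1180 = 1.17614.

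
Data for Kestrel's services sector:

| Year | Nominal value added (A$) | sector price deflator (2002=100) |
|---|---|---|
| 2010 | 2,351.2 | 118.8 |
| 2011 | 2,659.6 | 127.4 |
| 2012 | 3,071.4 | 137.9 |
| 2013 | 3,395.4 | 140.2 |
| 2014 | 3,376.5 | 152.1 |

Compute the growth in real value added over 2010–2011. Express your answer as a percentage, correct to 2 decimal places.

5.48%

Real value added 2010 = 2351.2/1.188 = 1979.12.
Real value added 2011 = 2659.6/1.274 = 2087.60.
Change = 2087.60/1979.12 − 1 = 0.0548.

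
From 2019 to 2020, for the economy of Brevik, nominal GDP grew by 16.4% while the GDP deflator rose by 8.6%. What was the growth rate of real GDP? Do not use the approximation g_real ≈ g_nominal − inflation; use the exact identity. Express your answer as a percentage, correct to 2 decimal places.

(1 + g_nom) = (1 + g_real)(1 + π), so g_real = 1.1640 / 1.0860 − 1 = 0.07182.

7.18%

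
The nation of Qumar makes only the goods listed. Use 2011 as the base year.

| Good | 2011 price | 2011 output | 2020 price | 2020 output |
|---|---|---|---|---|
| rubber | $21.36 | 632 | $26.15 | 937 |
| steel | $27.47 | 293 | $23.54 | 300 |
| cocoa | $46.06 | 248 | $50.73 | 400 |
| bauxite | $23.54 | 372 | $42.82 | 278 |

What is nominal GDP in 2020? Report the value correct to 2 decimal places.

Nominal GDP 2020 = Σ (p_2020 × q_2020) = 26.15·937 + 23.54·300 + 50.73·400 + 42.82·278 = 63760.51.

$63760.51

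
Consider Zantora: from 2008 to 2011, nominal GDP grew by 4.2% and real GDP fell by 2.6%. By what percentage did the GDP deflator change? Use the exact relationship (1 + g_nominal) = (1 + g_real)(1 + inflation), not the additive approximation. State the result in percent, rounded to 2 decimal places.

(1 + g_nom) = (1 + g_real)(1 + π), so π = 1.0420 / 0.9740 − 1 = 0.06982.

6.98%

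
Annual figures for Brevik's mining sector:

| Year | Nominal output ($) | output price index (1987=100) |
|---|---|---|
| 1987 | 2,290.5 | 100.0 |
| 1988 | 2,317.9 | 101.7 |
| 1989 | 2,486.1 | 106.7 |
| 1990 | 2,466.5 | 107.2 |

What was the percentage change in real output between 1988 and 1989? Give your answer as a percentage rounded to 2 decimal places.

2.23%

Real output 1988 = 2317.9/1.017 = 2279.15.
Real output 1989 = 2486.1/1.067 = 2329.99.
Change = 2329.99/2279.15 − 1 = 0.0223.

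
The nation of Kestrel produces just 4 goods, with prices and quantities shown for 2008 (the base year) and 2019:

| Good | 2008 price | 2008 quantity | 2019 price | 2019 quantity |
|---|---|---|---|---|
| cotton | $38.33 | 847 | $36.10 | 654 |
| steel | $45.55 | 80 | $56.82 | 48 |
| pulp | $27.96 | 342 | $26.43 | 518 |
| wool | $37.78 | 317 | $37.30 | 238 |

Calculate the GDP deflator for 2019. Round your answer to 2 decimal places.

Nominal GDP 2019 = 36.10·654 + 56.82·48 + 26.43·518 + 37.30·238 = 48904.90.
Real GDP 2019 (at 2008 prices) = 38.33·654 + 45.55·48 + 27.96·518 + 37.78·238 = 50729.14.
Deflator = Nominal/Real × 100 = 48904.90/50729.14 × 100 = 96.404.

96.40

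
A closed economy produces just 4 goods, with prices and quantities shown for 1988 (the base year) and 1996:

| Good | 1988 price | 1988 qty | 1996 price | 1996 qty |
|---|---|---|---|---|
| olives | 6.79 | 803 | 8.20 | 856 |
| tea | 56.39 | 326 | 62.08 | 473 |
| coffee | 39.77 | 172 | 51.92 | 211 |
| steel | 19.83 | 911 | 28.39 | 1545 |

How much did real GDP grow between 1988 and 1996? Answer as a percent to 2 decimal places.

46.72%

Real GDP 1988 = Nominal GDP 1988 = 6.79·803 + 56.39·326 + 39.77·172 + 19.83·911 = 48741.08.
Real GDP 1996 (at 1988 prices) = 6.79·856 + 56.39·473 + 39.77·211 + 19.83·1545 = 71513.53.
Real growth = 71513.53/48741.08 − 1 = 0.4672.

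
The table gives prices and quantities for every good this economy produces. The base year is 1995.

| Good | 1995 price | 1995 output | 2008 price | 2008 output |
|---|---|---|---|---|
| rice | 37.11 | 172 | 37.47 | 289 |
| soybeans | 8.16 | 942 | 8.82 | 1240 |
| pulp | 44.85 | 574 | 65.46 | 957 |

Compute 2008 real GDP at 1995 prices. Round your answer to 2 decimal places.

Real GDP 2008 = Σ (p_1995 × q_2008) = 37.11·289 + 8.16·1240 + 44.85·957 = 63764.64.

63764.64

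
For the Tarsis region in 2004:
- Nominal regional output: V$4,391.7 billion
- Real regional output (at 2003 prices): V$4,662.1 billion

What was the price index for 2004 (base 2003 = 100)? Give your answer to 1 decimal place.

94.2

price index = (Nominal / Real) × 100 = 4391.7 / 4662.1 × 100 = 94.20.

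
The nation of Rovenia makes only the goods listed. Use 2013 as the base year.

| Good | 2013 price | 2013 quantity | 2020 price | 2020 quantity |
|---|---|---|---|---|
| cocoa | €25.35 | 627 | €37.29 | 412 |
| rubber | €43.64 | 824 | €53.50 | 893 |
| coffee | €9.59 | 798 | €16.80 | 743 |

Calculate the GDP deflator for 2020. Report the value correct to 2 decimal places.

Nominal GDP 2020 = 37.29·412 + 53.50·893 + 16.80·743 = 75621.38.
Real GDP 2020 (at 2013 prices) = 25.35·412 + 43.64·893 + 9.59·743 = 56540.09.
Deflator = Nominal/Real × 100 = 75621.38/56540.09 × 100 = 133.748.

133.75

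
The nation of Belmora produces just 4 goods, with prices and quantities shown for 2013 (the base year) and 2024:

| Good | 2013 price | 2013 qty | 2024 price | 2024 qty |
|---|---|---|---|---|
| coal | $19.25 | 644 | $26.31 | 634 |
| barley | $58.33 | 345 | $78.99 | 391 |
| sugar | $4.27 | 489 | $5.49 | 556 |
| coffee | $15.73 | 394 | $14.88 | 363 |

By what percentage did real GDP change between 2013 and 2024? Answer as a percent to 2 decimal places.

5.61%

Real GDP 2013 = Nominal GDP 2013 = 19.25·644 + 58.33·345 + 4.27·489 + 15.73·394 = 40806.50.
Real GDP 2024 (at 2013 prices) = 19.25·634 + 58.33·391 + 4.27·556 + 15.73·363 = 43095.64.
Real growth = 43095.64/40806.50 − 1 = 0.0561.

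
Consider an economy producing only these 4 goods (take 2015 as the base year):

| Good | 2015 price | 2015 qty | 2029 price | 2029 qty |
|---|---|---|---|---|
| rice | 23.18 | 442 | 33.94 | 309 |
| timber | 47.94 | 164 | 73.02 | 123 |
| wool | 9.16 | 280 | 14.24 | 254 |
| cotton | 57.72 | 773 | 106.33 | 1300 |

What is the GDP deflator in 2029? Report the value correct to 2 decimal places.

178.40

Nominal GDP 2029 = 33.94·309 + 73.02·123 + 14.24·254 + 106.33·1300 = 161314.88.
Real GDP 2029 (at 2015 prices) = 23.18·309 + 47.94·123 + 9.16·254 + 57.72·1300 = 90421.88.
Deflator = Nominal/Real × 100 = 161314.88/90421.88 × 100 = 178.402.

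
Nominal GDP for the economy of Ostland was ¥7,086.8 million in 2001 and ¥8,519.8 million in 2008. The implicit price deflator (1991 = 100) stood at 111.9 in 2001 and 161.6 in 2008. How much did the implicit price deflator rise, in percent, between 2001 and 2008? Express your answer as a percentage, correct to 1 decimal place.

Price-level change = 161.6 / 111.9 − 1 = 0.4441.

44.4%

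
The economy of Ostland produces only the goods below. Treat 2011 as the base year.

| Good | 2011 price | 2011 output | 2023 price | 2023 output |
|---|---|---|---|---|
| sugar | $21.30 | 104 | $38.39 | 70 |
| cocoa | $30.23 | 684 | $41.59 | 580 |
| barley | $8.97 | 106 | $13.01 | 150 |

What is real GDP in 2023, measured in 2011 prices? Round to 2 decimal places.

Real GDP 2023 = Σ (p_2011 × q_2023) = 21.30·70 + 30.23·580 + 8.97·150 = 20369.90.

$20369.90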